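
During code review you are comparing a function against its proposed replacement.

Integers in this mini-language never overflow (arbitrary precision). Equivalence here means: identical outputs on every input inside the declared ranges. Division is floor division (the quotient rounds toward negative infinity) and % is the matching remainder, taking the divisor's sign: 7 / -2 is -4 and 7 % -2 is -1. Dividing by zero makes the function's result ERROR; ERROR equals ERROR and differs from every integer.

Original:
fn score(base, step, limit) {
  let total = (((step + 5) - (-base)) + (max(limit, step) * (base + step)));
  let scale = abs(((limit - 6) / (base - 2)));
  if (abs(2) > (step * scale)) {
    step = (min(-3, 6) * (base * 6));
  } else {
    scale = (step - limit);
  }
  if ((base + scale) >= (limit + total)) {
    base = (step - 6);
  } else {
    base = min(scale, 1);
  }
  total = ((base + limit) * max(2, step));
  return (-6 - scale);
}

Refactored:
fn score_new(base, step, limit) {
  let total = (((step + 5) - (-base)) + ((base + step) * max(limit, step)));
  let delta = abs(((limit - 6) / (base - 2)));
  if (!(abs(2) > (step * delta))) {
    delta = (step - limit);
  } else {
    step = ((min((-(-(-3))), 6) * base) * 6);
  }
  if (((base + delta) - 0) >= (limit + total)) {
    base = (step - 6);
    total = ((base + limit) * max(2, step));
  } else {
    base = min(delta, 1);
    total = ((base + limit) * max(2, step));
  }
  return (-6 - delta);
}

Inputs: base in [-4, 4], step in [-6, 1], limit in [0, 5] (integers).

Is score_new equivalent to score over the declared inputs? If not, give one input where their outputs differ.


The two versions differ — the changes include local variable names differ; boolean connective usage differs; statement counts differ; min/max/abs usage differs; arithmetic usage differs; constant usage differs.
Tracing base=-1, step=0, limit=5: score: total becomes -1; next scale becomes 0; next (abs(2) > (step * scale)) evaluates to true; next step becomes 18; next ((base + scale) >= (limit + total)) evaluates to false; next base becomes 0; next total becomes 90; next final value -6 | score_new: total becomes -1; next delta becomes 0; next (!(abs(2) > (step * delta))) evaluates to false; next step becomes 18; next (((base + delta) - 0) >= (limit + total)) evaluates to false; next base becomes 0; next total becomes 90; next final value -6 — matching result -6.
An exhaustive pass over the 432 declared inputs shows identical outputs.
verdict: equivalent


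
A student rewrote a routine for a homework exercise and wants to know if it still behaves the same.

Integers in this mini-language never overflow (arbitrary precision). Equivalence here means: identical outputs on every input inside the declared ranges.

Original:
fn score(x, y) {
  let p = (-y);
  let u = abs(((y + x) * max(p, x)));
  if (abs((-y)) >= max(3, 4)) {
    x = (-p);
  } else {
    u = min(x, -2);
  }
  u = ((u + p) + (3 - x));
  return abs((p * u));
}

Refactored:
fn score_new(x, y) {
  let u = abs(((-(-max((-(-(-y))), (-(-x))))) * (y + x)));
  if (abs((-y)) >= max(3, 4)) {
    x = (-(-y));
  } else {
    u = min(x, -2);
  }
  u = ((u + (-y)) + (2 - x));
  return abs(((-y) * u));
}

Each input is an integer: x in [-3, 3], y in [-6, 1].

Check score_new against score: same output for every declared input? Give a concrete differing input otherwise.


Try x=-3, y=-6.
score: p = 6; u = 54; (abs((-y)) >= max(3, 4)) -> true; x = -6; u = 69; return 414
score_new: u = 54; (abs((-y)) >= max(3, 4)) -> true; x = -6; u = 68; return 408
414 and 408 differ, so these are not the same function on this domain.
verdict: not equivalent; witness: x=-3, y=-6


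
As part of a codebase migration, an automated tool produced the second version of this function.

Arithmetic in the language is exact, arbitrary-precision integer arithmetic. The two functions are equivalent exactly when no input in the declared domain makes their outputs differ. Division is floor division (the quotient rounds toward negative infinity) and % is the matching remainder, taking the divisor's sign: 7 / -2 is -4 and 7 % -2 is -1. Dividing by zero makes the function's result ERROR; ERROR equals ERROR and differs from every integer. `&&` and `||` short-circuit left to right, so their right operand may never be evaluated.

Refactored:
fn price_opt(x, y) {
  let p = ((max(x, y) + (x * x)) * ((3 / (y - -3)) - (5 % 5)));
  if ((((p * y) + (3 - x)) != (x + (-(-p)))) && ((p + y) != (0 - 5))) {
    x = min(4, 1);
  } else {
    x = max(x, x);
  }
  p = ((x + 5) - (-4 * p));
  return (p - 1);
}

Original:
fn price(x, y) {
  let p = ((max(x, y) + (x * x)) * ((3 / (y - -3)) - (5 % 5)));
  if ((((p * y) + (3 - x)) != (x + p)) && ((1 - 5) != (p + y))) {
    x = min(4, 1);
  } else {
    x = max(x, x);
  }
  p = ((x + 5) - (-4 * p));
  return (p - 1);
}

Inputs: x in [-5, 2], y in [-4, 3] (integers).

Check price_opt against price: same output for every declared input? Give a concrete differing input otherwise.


Take x=-1, y=-4.
price: p := 0 | ((((p * y) + (3 - x)) != (x + p)) && ((1 - 5) != (p + y))): false | x := -1 | p := 4 | result 3
price_opt: p := 0 | ((((p * y) + (3 - x)) != (x + (-(-p)))) && ((p + y) != (0 - 5))): true | x := 1 | p := 6 | result 5
3 against 5: the behavior changed.
verdict: not equivalent; witness: x=-1, y=-4


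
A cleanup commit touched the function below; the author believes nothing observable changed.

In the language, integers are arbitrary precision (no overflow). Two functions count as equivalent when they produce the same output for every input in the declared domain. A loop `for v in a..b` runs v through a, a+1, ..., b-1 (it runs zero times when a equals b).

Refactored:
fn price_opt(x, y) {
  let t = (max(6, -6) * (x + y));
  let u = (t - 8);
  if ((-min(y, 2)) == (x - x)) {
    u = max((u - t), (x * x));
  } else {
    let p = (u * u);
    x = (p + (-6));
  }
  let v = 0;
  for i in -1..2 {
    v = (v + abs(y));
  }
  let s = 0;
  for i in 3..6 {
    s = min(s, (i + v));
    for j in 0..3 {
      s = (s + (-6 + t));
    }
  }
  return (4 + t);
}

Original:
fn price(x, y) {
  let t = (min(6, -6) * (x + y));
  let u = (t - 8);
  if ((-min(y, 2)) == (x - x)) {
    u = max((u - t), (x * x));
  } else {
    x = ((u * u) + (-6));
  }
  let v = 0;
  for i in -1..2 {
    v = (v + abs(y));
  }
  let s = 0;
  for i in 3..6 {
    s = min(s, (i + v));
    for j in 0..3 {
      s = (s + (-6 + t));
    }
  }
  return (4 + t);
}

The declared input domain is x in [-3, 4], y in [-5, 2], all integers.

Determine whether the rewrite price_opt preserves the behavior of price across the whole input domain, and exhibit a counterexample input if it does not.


There is a counterexample at x=-3, y=-5: 52 on one side, -44 on the other.
price: t becomes 48; next u becomes 40; next ((-min(y, 2)) == (x - x)) evaluates to false; next x becomes 1594; next v becomes 0; next at i=-1:; next v becomes 5; next at i=0:; next v becomes 10; next at i=1:; next v becomes 15; next s becomes 0; next at i=3:; next s becomes 0; next at j=0:; next s becomes 42; next at j=1:; next s becomes 84; next at j=2:; next s becomes 126; next at i=4:; next s becomes 19; next at j=0:; next s becomes 61; next at j=1:; next s becomes 103; next at j=2:; next s becomes 145; next at i=5:; next s becomes 20; next at j=0:; next s becomes 62; next at j=1:; next s becomes 104; next at j=2:; next s becomes 146; next final value 52
price_opt: t becomes -48; next u becomes -56; next ((-min(y, 2)) == (x - x)) evaluates to false; next p becomes 3136; next x becomes 3130; next v becomes 0; next at i=-1:; next v becomes 5; next at i=0:; next v becomes 10; next at i=1:; next v becomes 15; next s becomes 0; next at i=3:; next s becomes 0; next at j=0:; next s becomes -54; next at j=1:; next s becomes -108; next at j=2:; next s becomes -162; next at i=4:; next s becomes -162; next at j=0:; next s becomes -216; next at j=1:; next s becomes -270; next at j=2:; next s becomes -324; next at i=5:; next s becomes -324; next at j=0:; next s becomes -378; next at j=1:; next s becomes -432; next at j=2:; next s becomes -486; next final value -44
verdict: not equivalent; witness: x=-3, y=-5


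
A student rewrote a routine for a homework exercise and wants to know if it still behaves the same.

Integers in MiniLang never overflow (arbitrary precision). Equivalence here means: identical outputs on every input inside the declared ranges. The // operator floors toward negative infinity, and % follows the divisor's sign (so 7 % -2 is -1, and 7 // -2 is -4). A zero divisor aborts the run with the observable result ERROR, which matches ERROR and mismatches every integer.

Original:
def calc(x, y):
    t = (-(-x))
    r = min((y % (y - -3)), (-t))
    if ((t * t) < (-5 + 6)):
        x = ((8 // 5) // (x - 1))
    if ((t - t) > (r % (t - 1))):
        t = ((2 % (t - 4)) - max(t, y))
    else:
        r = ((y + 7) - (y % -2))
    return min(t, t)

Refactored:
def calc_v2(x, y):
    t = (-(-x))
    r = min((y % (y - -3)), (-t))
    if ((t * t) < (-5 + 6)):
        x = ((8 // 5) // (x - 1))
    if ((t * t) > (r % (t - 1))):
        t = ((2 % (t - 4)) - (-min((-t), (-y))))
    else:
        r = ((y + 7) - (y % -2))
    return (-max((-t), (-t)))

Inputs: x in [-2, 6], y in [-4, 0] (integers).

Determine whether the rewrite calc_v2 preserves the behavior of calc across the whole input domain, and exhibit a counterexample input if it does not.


x=-2, y=0 yields -2 from calc but -4 from calc_v2.
verdict: not equivalent; witness: x=-2, y=0


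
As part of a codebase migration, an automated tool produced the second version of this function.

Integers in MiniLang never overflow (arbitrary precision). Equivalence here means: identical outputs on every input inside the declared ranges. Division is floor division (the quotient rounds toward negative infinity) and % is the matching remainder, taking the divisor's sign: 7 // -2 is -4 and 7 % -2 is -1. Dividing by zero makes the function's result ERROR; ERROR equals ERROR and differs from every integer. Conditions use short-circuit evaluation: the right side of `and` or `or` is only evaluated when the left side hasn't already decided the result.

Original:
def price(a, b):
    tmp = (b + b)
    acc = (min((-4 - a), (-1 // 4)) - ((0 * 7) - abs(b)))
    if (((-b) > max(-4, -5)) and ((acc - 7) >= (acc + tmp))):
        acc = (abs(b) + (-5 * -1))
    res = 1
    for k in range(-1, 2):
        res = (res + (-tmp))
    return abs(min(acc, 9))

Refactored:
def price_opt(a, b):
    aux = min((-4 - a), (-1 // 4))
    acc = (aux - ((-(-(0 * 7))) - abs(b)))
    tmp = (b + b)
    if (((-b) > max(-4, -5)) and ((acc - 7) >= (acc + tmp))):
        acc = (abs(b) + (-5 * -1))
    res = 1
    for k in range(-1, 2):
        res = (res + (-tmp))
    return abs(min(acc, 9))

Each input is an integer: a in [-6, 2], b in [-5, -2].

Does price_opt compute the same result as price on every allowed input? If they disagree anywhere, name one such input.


Changes here: local variable names differ; also statement counts differ; the full 36-point sweep finds no disagreement.
verdict: equivalent


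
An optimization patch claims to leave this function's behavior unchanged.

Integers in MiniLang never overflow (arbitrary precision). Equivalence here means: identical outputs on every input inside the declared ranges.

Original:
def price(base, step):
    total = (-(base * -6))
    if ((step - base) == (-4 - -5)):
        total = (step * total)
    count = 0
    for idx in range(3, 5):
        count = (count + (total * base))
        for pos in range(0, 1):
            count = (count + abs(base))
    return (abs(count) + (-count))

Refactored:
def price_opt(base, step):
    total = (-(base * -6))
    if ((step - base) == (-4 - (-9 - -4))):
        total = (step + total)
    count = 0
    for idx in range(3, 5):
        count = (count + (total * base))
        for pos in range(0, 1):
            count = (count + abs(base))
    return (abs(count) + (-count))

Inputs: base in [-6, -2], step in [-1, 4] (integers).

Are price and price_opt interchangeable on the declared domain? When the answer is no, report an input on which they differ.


Input base=-2, step=-1: 88 from price versus 0 from price_opt.
verdict: not equivalent; witness: base=-2, step=-1


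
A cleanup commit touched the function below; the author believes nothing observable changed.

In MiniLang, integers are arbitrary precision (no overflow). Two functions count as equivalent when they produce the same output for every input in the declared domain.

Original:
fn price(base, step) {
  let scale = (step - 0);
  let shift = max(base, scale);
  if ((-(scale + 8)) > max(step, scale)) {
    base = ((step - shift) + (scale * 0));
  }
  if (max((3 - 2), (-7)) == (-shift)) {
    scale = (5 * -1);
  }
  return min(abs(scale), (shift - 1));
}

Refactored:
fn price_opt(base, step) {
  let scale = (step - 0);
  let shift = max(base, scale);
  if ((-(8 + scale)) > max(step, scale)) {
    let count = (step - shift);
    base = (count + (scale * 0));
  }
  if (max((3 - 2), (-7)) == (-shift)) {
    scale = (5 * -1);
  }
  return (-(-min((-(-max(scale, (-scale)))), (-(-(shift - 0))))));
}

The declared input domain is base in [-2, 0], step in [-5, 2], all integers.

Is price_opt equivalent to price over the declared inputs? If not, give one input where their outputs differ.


On input base=-2, step=-5, price returns -3 while price_opt returns -2.
verdict: not equivalent; witness: base=-2, step=-5


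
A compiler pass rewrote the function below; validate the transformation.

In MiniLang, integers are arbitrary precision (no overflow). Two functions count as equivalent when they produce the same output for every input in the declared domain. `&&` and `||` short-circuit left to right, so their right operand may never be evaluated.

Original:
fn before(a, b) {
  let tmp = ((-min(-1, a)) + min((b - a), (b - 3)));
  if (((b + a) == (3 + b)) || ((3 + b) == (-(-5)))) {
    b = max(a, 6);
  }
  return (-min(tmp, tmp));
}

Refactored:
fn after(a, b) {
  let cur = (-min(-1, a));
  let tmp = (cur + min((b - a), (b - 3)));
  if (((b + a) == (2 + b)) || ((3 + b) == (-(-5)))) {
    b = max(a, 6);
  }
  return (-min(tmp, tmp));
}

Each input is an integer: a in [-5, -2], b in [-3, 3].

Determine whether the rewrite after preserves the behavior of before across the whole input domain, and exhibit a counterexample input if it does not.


The suspicious edit (`3` became `2`) never changes the result for any input inside the declared domain.
As a probe, take a=-5, b=3: before runs tmp = 5; (((b + a) == (3 + b)) || ((3 + b) == (-(-5)))) -> false; return -5; after runs cur = 5; tmp = 5; (((b + a) == (2 + b)) || ((3 + b) == (-(-5)))) -> false; return -5; both end at -5.
Every one of the 28 inputs gives matching results.
verdict: equivalent


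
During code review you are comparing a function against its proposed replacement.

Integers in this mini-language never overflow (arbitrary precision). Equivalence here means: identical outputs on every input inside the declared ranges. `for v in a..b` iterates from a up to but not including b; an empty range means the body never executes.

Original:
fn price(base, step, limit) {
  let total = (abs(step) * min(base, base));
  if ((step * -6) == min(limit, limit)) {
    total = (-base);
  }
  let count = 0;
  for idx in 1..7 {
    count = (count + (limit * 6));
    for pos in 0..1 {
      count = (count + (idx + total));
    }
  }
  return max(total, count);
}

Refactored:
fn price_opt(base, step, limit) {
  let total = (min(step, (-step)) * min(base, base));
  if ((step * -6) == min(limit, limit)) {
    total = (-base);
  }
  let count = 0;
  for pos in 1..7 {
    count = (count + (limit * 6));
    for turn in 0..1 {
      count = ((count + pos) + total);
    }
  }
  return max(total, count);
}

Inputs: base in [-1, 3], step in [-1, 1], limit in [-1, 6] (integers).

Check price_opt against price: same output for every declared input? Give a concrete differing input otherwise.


There is a counterexample at base=-1, step=-1, limit=-1: -1 on one side, 1 on the other.
price: total=-1, then ((step * -6) == min(limit, limit)) is false, then count=0, then (idx=1), then count=-6, then (pos=0), then count=-6, then (idx=2), then count=-12, then (pos=0), then count=-11, then (idx=3), then count=-17, then (pos=0), then count=-15, then (idx=4), then count=-21, then (pos=0), then count=-18, then (idx=5), then count=-24, then (pos=0), then count=-20, then (idx=6), then count=-26, then (pos=0), then count=-21, then returns -1
price_opt: total=1, then ((step * -6) == min(limit, limit)) is false, then count=0, then (pos=1), then count=-6, then (turn=0), then count=-4, then (pos=2), then count=-10, then (turn=0), then count=-7, then (pos=3), then count=-13, then (turn=0), then count=-9, then (pos=4), then count=-15, then (turn=0), then count=-10, then (pos=5), then count=-16, then (turn=0), then count=-10, then (pos=6), then count=-16, then (turn=0), then count=-9, then returns 1
verdict: not equivalent; witness: base=-1, step=-1, limit=-1


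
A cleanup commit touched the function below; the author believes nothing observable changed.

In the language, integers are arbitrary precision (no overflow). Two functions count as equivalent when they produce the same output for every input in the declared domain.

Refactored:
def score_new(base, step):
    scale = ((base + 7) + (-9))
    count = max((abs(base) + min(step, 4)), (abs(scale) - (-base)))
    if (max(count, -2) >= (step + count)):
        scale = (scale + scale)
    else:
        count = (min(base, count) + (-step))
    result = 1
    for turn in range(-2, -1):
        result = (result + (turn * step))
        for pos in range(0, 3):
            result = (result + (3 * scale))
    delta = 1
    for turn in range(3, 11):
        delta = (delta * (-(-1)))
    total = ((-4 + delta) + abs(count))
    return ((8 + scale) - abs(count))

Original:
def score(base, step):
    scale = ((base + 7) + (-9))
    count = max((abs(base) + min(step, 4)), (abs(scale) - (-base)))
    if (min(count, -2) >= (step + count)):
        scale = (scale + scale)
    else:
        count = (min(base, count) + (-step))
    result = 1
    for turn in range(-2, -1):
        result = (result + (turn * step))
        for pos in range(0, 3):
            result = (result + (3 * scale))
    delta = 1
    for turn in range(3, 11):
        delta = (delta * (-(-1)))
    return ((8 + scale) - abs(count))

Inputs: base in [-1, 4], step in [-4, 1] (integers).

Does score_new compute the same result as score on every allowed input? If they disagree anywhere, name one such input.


Try base=-1, step=-3.
score: scale := -3 | count := 2 | (min(count, -2) >= (step + count)): false | count := 2 | result := 1 | iter turn=-2: | result := 7 | iter pos=0: | result := -2 | iter pos=1: | result := -11 | iter pos=2: | result := -20 | delta := 1 | iter turn=3: | delta := 1 | iter turn=4: | delta := 1 | iter turn=5: | delta := 1 | iter turn=6: | delta := 1 | iter turn=7: | delta := 1 | iter turn=8: | delta := 1 | iter turn=9: | delta := 1 | iter turn=10: | delta := 1 | result 3
score_new: scale := -3 | count := 2 | (max(count, -2) >= (step + count)): true | scale := -6 | result := 1 | iter turn=-2: | result := 7 | iter pos=0: | result := -11 | iter pos=1: | result := -29 | iter pos=2: | result := -47 | delta := 1 | iter turn=3: | delta := 1 | iter turn=4: | delta := 1 | iter turn=5: | delta := 1 | iter turn=6: | delta := 1 | iter turn=7: | delta := 1 | iter turn=8: | delta := 1 | iter turn=9: | delta := 1 | iter turn=10: | delta := 1 | total := -1 | result 0
3 and 0 differ, so these are not the same function on this domain.
verdict: not equivalent; witness: base=-1, step=-3


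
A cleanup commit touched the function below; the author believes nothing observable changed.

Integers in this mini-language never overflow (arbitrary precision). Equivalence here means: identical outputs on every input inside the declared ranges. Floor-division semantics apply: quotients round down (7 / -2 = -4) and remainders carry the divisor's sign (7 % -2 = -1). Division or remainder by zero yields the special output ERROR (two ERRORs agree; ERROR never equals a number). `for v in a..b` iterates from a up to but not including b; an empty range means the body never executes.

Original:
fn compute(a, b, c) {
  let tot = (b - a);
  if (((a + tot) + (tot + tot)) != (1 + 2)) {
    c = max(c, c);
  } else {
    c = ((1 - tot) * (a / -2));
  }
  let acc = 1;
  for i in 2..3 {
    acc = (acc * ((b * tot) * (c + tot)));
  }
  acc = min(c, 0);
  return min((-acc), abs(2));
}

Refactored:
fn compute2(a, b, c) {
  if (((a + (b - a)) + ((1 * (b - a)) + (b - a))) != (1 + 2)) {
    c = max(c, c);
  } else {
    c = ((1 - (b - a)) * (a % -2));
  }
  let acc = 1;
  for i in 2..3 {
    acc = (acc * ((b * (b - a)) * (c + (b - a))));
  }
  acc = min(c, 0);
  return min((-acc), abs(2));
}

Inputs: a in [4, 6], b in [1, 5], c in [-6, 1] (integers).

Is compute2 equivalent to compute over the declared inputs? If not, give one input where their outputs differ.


Run the pair on a=6, b=5, c=-6.
compute: tot=-1, then (((a + tot) + (tot + tot)) != (1 + 2)) is false, then c=-6, then acc=1, then (i=2), then acc=35, then acc=-6, then returns 2
compute2: (((a + (b - a)) + ((1 * (b - a)) + (b - a))) != (1 + 2)) is false, then c=0, then acc=1, then (i=2), then acc=5, then acc=0, then returns 0
2 against 0: the behavior changed.
verdict: not equivalent; witness: a=6, b=5, c=-6


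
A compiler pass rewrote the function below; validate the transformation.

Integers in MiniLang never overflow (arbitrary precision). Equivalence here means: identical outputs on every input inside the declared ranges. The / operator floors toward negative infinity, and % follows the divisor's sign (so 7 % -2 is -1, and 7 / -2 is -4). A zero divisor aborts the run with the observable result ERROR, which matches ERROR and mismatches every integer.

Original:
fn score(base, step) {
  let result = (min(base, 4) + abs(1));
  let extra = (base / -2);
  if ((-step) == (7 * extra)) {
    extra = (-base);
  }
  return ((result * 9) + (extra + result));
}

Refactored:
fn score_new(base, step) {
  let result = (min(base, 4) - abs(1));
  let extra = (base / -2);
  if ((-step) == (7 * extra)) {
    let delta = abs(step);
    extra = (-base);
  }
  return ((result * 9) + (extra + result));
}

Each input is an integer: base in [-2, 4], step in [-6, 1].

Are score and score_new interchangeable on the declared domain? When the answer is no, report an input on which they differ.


Run the pair on base=-2, step=-6.
score: result = -1; extra = 1; ((-step) == (7 * extra)) -> false; return -9
score_new: result = -3; extra = 1; ((-step) == (7 * extra)) -> false; return -29
-9 != -29, so the rewrite changes behavior.
verdict: not equivalent; witness: base=-2, step=-6


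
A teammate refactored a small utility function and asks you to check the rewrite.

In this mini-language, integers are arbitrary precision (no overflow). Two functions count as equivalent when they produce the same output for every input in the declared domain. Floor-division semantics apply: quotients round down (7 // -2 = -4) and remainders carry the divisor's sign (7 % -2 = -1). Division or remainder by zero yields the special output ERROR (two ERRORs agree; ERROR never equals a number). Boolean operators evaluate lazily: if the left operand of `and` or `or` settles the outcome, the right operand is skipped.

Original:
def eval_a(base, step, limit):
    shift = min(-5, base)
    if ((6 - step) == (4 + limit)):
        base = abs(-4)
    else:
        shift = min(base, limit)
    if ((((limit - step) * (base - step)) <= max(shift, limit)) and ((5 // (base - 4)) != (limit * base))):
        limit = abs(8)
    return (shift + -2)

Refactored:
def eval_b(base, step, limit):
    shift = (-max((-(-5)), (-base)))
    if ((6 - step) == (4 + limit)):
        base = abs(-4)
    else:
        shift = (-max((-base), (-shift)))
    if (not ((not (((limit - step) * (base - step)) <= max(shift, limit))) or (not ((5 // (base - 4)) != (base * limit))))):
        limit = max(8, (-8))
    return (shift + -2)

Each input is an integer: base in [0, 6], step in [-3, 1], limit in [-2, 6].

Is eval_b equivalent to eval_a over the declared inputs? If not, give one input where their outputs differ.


Not equivalent: base=0, step=-3, limit=-2 separates them (-4 vs -7).
eval_a: shift=-5, then ((6 - step) == (4 + limit)) is false, then shift=-2, then ((((limit - step) * (base - step)) <= max(shift, limit)) and ((5 // (base - 4)) != (limit * base))) is false, then returns -4
eval_b: shift=-5, then ((6 - step) == (4 + limit)) is false, then shift=-5, then (not ((not (((limit - step) * (base - step)) <= max(shift, limit))) or (not ((5 // (base - 4)) != (base * limit))))) is false, then returns -7
verdict: not equivalent; witness: base=0, step=-3, limit=-2


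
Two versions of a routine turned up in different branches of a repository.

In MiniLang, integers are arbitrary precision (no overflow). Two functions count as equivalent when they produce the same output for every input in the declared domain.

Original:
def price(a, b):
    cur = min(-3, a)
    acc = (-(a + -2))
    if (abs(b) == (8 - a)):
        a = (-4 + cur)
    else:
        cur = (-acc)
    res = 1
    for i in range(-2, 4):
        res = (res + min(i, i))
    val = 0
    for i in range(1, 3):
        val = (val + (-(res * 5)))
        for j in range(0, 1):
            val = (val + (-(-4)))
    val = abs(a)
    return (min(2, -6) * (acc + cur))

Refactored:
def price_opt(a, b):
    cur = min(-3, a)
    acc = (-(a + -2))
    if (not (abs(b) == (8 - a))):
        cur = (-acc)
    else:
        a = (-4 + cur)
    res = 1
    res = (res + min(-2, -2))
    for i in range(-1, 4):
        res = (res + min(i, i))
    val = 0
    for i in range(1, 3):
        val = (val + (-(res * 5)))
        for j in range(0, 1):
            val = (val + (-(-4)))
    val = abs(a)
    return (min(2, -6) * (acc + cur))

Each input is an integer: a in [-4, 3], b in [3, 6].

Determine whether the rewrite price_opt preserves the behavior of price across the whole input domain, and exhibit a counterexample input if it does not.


The two versions differ — the changes include arithmetic usage differs, plus statement counts differ, plus min/max/abs usage differs, plus constant usage differs, plus boolean connective usage differs, plus loop structure differs.
Spot check at a=2, b=4 — price: cur = -3; acc = 0; (abs(b) == (8 - a)) -> false; cur = 0; res = 1; [i=-2]; res = -1; [i=-1]; res = -2; [i=0]; res = -2; [i=1]; res = -1; [i=2]; res = 1; [i=3]; res = 4; val = 0; [i=1]; val = -20; [j=0]; val = -16; [i=2]; val = -36; [j=0]; val = -32; val = 2; return 0. price_opt: cur = -3; acc = 0; (not (abs(b) == (8 - a))) -> true; cur = 0; res = 1; res = -1; [i=-1]; res = -2; [i=0]; res = -2; [i=1]; res = -1; [i=2]; res = 1; [i=3]; res = 4; val = 0; [i=1]; val = -20; [j=0]; val = -16; [i=2]; val = -36; [j=0]; val = -32; val = 2; return 0. Both give 0.
Checked all 32 inputs in the declared domain: the outputs agree on every one.
verdict: equivalent


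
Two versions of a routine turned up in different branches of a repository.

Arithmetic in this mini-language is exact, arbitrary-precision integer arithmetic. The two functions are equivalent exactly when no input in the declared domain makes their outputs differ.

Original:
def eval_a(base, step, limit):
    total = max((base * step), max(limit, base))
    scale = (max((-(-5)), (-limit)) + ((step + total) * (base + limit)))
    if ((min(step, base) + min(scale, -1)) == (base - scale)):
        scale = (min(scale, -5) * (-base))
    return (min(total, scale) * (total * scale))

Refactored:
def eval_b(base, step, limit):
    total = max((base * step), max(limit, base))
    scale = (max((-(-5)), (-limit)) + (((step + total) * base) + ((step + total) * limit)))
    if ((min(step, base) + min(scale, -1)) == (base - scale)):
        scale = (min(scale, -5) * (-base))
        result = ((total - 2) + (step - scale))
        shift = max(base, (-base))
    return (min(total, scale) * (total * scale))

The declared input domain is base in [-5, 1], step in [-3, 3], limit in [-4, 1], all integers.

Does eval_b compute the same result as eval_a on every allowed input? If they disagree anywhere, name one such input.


Comparing the listings, the differences include: statement counts differ; min/max/abs usage differs; local variable names differ; constant usage differs; arithmetic usage differs.
One worked example (base=-2, step=-3, limit=0) — eval_a: total=6, then scale=-1, then ((min(step, base) + min(scale, -1)) == (base - scale)) is false, then returns 6; eval_b: total=6, then scale=-1, then ((min(step, base) + min(scale, -1)) == (base - scale)) is false, then returns 6; agreement on 6.
An exhaustive pass over the 294 declared inputs shows identical outputs.
verdict: equivalent


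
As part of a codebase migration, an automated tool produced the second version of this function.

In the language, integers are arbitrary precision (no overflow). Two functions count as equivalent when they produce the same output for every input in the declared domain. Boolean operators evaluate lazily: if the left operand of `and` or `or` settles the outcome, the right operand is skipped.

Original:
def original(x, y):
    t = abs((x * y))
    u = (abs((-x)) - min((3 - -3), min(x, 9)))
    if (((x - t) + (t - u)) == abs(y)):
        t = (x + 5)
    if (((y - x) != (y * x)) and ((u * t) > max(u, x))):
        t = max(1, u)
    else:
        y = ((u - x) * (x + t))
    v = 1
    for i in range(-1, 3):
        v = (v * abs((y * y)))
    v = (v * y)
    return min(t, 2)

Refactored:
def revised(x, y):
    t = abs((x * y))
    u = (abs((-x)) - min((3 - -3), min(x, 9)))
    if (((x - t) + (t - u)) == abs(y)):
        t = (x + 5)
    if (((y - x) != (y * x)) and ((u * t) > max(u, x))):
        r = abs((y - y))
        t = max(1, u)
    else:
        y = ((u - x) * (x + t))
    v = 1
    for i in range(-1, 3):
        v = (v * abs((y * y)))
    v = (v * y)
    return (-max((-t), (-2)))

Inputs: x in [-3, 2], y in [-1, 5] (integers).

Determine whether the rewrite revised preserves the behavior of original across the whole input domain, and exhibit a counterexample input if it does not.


Changes here: arithmetic usage differs, and statement counts differ, and local variable names differ, and min/max/abs usage differs; the full 42-point sweep finds no disagreement.
verdict: equivalent


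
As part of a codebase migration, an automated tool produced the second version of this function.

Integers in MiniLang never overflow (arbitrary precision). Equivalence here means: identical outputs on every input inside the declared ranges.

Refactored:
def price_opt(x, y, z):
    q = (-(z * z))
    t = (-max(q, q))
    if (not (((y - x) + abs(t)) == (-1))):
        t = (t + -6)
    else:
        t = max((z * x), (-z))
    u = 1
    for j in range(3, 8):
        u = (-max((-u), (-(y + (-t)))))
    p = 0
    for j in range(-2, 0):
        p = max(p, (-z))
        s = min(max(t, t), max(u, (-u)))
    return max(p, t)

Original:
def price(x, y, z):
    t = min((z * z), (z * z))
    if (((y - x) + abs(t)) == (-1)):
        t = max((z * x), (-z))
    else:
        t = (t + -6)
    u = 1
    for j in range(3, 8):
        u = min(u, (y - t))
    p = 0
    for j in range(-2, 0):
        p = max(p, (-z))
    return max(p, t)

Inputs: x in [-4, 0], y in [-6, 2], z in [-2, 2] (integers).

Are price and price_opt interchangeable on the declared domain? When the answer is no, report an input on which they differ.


Differences: statement counts differ, min/max/abs usage differs, arithmetic usage differs, boolean connective usage differs, local variable names differ — yet all 225 inputs agree.
verdict: equivalent


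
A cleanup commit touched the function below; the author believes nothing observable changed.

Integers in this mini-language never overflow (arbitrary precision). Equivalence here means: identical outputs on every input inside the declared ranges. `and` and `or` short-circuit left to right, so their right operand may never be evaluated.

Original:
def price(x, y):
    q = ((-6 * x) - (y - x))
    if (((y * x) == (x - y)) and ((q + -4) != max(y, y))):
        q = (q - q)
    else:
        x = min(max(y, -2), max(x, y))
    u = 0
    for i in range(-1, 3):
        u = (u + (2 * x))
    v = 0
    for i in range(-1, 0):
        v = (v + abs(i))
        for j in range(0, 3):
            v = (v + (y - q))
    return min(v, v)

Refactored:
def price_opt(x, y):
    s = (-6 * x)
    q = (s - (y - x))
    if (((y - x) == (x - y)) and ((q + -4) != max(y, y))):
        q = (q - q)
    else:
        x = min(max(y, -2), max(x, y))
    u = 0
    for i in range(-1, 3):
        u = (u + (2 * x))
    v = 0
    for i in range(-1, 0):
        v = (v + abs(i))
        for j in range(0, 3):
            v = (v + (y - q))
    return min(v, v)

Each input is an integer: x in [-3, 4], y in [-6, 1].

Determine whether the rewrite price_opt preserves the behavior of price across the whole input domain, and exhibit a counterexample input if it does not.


The rewrite breaks on x=-3, y=-3, where the results are -62 and -8.
price: q := 18 | (((y * x) == (x - y)) and ((q + -4) != max(y, y))): false | x := -3 | u := 0 | iter i=-1: | u := -6 | iter i=0: | u := -12 | iter i=1: | u := -18 | iter i=2: | u := -24 | v := 0 | iter i=-1: | v := 1 | iter j=0: | v := -20 | iter j=1: | v := -41 | iter j=2: | v := -62 | result -62
price_opt: s := 18 | q := 18 | (((y - x) == (x - y)) and ((q + -4) != max(y, y))): true | q := 0 | u := 0 | iter i=-1: | u := -6 | iter i=0: | u := -12 | iter i=1: | u := -18 | iter i=2: | u := -24 | v := 0 | iter i=-1: | v := 1 | iter j=0: | v := -2 | iter j=1: | v := -5 | iter j=2: | v := -8 | result -8
verdict: not equivalent; witness: x=-3, y=-3


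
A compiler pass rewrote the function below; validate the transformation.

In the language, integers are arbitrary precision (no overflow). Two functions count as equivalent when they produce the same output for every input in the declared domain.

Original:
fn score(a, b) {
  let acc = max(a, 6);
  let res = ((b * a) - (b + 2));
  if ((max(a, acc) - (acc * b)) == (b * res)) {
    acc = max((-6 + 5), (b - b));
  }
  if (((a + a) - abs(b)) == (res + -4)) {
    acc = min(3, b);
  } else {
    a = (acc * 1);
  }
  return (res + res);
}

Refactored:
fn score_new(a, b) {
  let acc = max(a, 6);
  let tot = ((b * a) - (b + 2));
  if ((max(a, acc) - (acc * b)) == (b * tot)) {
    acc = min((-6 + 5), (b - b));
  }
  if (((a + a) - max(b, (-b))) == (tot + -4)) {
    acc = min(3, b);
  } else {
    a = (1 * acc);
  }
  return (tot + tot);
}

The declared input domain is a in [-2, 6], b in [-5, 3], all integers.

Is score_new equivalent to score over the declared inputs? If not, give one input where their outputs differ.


Equivalent. Although `max((-6 + 5), (b - b))` became `min((-6 + 5), (b - b))`, no input in the stated domain can expose it.
Every one of the 81 inputs gives matching results.
Tracing a=-2, b=3: score: acc=6, then res=-11, then ((max(a, acc) - (acc * b)) == (b * res)) is false, then (((a + a) - abs(b)) == (res + -4)) is false, then a=6, then returns -22 | score_new: acc=6, then tot=-11, then ((max(a, acc) - (acc * b)) == (b * tot)) is false, then (((a + a) - max(b, (-b))) == (tot + -4)) is false, then a=6, then returns -22 — matching result -22.
verdict: equivalent


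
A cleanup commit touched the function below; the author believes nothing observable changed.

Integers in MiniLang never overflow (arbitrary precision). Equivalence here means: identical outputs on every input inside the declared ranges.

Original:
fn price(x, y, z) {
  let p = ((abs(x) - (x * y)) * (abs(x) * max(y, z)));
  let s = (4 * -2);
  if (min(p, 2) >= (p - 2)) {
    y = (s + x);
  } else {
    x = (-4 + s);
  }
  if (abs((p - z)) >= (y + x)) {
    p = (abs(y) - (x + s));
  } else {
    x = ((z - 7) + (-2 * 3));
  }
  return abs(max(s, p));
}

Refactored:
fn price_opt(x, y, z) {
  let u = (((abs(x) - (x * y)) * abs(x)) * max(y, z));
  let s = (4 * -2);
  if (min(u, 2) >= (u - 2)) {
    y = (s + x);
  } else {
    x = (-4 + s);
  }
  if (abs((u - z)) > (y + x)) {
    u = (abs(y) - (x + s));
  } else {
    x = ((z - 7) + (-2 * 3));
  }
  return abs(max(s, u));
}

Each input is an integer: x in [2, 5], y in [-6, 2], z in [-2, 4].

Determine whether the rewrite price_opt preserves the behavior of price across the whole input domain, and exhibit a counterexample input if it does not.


Try x=4, y=-6, z=0.
price: p becomes 0; next s becomes -8; next (min(p, 2) >= (p - 2)) evaluates to true; next y becomes -4; next (abs((p - z)) >= (y + x)) evaluates to true; next p becomes 8; next final value 8
price_opt: u becomes 0; next s becomes -8; next (min(u, 2) >= (u - 2)) evaluates to true; next y becomes -4; next (abs((u - z)) > (y + x)) evaluates to false; next x becomes -13; next final value 0
8 against 0: the behavior changed.
verdict: not equivalent; witness: x=4, y=-6, z=0


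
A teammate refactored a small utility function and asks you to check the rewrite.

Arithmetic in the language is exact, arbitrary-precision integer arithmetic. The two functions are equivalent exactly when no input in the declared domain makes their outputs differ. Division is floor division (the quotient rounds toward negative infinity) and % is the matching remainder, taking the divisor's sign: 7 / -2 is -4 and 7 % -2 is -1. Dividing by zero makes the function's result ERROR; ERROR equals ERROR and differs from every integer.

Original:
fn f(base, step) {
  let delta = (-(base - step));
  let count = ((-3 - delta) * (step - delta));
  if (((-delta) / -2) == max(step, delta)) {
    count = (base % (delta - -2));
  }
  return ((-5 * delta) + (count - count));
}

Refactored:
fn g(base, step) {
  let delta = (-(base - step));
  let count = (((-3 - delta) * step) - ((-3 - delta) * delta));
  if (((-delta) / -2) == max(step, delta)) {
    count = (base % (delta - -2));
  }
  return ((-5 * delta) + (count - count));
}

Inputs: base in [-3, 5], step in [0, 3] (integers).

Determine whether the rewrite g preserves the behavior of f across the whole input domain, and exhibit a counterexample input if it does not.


This is a faithful refactor — constant usage differs, and arithmetic usage differs, but the computed results match everywhere.
As a probe, take base=0, step=0: f runs delta=0, then count=0, then (((-delta) / -2) == max(step, delta)) is true, then count=0, then returns 0; g runs delta=0, then count=0, then (((-delta) / -2) == max(step, delta)) is true, then count=0, then returns 0; both end at 0.
Across all 36 domain points the two functions coincide.
verdict: equivalent


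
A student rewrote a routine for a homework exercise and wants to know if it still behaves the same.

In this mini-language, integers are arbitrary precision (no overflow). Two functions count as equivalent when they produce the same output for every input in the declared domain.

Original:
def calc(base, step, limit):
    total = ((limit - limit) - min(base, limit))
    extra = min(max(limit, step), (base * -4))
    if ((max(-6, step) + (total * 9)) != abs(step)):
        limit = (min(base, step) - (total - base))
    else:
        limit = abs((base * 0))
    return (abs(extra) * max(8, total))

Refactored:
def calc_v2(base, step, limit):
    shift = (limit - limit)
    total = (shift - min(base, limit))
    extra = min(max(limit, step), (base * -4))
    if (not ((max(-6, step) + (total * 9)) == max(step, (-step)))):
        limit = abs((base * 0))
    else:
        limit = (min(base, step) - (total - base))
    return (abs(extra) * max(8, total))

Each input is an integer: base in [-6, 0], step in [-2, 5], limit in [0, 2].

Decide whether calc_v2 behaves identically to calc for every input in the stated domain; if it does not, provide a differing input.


Equivalent. Whatever the rewrite altered, no input in the stated domain can expose a difference.
Every one of the 168 inputs gives matching results.
One worked example (base=-5, step=2, limit=1) — calc: total=5, then extra=2, then ((max(-6, step) + (total * 9)) != abs(step)) is true, then limit=-15, then returns 16; calc_v2: shift=0, then total=5, then extra=2, then (not ((max(-6, step) + (total * 9)) == max(step, (-step)))) is true, then limit=0, then returns 16; agreement on 16.
verdict: equivalent
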